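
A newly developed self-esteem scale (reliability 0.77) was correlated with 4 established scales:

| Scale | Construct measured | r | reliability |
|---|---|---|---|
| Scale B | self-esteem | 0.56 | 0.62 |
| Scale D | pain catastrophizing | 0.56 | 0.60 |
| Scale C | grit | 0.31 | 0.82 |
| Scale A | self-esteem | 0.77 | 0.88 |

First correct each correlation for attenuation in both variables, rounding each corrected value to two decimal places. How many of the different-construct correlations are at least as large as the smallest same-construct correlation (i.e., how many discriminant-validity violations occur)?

Disattenuated r (r / √(r_scale · r_new)):
  Scale B (conv): 0.56 / √(0.62·0.77) = 0.81
  Scale D (disc): 0.56 / √(0.60·0.77) = 0.82
  Scale C (disc): 0.31 / √(0.82·0.77) = 0.39
  Scale A (conv): 0.77 / √(0.88·0.77) = 0.94
Smallest convergent = 0.81. Discriminant values: 0.82, 0.39; count ≥ 0.81 → 1.

1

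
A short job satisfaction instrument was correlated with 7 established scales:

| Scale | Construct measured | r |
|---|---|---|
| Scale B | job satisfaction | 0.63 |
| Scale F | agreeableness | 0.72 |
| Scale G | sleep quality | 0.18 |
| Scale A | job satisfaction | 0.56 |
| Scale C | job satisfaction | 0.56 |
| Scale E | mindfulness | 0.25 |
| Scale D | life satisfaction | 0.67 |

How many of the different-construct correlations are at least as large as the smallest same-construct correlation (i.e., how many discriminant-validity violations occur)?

2

Convergent (same construct = job satisfaction): Scale B, Scale A, Scale C.
Smallest convergent = 0.56. Discriminant values: 0.72, 0.18, 0.25, 0.67; count ≥ 0.56 → 2.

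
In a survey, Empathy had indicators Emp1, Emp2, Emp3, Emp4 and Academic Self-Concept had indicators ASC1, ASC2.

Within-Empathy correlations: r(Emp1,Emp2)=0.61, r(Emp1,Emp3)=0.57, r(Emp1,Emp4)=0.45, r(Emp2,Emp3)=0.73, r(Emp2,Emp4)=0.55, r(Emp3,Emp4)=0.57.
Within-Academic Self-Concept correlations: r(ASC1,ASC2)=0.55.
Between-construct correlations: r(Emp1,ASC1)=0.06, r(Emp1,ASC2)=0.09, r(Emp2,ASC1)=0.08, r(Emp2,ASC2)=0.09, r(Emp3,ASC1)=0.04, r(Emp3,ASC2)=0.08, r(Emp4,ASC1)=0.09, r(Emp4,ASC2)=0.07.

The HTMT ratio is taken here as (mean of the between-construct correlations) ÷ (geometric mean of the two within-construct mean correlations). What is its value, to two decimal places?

Mean between = 0.60/8 = 0.0750.
Mean within-Emp = 3.48/6 = 0.5800; mean within-ASC = 0.55/1 = 0.5500.
Geometric mean = √(0.5800 × 0.5500) = 0.5648.
HTMT = 0.0750 / 0.5648 = 0.13.

0.13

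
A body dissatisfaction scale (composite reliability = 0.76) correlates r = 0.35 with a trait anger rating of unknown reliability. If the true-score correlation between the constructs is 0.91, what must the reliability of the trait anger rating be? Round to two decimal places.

0.19

r_true = r_obs / √(r_xx · r_yy) ⇒ 0.91 = 0.35 / √(0.76 · r_yy).
√(0.76 · r_yy) = 0.35 / 0.91 = 0.3846; 0.76 · r_yy = 0.1479; r_yy = 0.1479 / 0.76 ≈ 0.19.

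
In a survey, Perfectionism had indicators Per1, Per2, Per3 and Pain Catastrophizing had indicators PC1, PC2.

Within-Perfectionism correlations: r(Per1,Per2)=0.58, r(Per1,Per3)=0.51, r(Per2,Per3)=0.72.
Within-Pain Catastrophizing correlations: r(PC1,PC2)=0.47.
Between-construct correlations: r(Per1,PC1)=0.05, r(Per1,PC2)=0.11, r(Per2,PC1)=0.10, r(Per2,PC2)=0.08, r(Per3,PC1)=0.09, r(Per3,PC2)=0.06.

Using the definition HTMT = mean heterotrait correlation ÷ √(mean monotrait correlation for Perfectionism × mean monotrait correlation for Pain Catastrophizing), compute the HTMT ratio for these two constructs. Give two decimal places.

Mean heterotrait r = 0.49/6 = 0.0817.
Mean within-Per = 1.81/3 = 0.6033; mean within-PC = 0.47/1 = 0.4700.
Geometric mean = √(0.6033 × 0.4700) = 0.5325.
HTMT = 0.0817 / 0.5325 = 0.15.

0.15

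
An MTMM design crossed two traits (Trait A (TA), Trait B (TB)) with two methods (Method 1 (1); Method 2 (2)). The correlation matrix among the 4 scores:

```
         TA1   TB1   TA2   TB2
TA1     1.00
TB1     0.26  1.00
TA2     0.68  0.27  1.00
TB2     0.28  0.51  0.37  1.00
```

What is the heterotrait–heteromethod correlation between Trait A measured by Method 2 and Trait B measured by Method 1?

0.27

Different traits and methods: r(TA2, TB1) = 0.27.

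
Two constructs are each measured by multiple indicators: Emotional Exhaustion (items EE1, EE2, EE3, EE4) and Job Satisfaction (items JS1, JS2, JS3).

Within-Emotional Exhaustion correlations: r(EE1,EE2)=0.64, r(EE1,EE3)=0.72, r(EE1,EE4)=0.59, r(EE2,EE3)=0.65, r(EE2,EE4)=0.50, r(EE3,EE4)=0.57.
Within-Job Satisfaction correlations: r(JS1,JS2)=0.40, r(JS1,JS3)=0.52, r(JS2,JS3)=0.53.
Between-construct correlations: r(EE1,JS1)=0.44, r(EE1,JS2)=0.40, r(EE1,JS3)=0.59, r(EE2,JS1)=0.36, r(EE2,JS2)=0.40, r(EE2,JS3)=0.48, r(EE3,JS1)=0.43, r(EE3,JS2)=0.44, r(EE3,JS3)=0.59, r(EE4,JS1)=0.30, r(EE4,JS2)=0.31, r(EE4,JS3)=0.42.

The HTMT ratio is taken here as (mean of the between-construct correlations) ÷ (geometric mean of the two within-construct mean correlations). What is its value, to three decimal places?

0.791

Between-construct mean = 5.16/12 = 0.4300.
Mean within-EE = 3.67/6 = 0.6117; mean within-JS = 1.45/3 = 0.4833.
Geometric mean = √(0.6117 × 0.4833) = 0.5437.
HTMT = 0.4300 / 0.5437 = 0.791.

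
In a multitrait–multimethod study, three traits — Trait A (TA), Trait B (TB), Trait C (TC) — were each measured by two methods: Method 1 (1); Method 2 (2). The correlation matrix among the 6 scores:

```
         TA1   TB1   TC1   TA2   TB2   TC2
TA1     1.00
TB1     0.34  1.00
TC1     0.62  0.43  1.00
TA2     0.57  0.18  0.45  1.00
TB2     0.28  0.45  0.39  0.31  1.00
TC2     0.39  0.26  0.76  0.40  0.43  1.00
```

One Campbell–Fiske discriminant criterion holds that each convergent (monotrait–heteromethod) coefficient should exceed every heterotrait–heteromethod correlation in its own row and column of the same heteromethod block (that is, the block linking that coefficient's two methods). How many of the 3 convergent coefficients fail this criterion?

Convergent coefficients and their comparison sets:
TA (methods 1·2): 0.57 vs {0.28, 0.18, 0.39, 0.45} → pass.
TB (methods 1·2): 0.45 vs {0.18, 0.28, 0.26, 0.39} → pass.
TC (methods 1·2): 0.76 vs {0.45, 0.39, 0.39, 0.26} → pass.
0 of 3 fail.

0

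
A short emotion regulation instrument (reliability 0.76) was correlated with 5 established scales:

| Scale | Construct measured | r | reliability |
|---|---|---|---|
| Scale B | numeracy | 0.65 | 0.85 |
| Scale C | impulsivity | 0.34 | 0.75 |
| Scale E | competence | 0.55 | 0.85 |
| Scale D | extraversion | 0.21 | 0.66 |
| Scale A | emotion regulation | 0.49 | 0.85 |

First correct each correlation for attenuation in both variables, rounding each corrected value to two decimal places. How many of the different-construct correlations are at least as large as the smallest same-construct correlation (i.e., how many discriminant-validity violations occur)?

2

Disattenuated r (r / √(r_scale · r_new)):
  Scale B (disc): 0.65 / √(0.85·0.76) = 0.81
  Scale C (disc): 0.34 / √(0.75·0.76) = 0.45
  Scale E (disc): 0.55 / √(0.85·0.76) = 0.68
  Scale D (disc): 0.21 / √(0.66·0.76) = 0.30
  Scale A (conv): 0.49 / √(0.85·0.76) = 0.61
Smallest convergent = 0.61. Discriminant values: 0.81, 0.45, 0.68, 0.30; count ≥ 0.61 → 2.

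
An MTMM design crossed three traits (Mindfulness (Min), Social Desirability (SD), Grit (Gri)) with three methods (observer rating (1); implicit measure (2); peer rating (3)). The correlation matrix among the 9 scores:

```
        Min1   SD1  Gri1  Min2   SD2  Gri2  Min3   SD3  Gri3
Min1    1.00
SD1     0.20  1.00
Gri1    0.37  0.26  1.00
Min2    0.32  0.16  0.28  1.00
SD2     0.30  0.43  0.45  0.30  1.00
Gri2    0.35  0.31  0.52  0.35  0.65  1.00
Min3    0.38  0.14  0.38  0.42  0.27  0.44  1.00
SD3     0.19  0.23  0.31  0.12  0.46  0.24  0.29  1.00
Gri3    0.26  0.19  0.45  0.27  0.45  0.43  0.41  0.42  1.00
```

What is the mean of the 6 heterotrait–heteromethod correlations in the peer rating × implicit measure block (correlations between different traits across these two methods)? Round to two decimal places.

0.30

HTHM values (method 3 × method 2): 0.27, 0.44, 0.12, 0.24, 0.27, 0.45; mean = 1.79/6 = 0.30.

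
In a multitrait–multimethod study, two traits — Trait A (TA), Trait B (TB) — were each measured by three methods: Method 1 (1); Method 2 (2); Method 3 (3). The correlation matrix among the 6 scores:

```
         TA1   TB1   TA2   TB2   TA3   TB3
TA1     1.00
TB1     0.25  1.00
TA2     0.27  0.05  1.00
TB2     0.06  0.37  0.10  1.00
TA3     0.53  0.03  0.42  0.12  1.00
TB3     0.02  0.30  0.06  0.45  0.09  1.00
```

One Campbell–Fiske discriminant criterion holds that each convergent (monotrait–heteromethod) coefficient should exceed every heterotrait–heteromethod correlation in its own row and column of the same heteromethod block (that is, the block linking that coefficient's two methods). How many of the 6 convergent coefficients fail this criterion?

Each convergent coefficient versus the relevant comparison correlations:
TA (methods 1·2): 0.27 vs {0.06, 0.05} → pass.
TA (methods 1·3): 0.53 vs {0.02, 0.03} → pass.
TA (methods 2·3): 0.42 vs {0.06, 0.12} → pass.
TB (methods 1·2): 0.37 vs {0.05, 0.06} → pass.
TB (methods 1·3): 0.30 vs {0.03, 0.02} → pass.
TB (methods 2·3): 0.45 vs {0.12, 0.06} → pass.
0 of 6 fail.

0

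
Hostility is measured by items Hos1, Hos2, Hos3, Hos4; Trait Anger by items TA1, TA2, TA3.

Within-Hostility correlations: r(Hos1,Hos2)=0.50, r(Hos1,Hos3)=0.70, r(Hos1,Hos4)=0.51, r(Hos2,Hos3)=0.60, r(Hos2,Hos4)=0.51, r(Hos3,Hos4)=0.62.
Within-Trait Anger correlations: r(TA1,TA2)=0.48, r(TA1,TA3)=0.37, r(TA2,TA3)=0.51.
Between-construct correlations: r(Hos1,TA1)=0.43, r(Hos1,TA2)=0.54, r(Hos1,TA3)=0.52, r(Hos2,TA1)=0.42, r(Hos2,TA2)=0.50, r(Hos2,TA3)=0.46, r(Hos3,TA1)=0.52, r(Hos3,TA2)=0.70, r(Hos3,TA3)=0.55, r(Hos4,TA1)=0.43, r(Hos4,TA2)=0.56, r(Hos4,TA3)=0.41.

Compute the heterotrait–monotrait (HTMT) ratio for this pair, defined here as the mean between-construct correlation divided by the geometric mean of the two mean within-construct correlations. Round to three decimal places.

Mean between = 6.04/12 = 0.5033.
Mean within-Hos = 3.44/6 = 0.5733; mean within-TA = 1.36/3 = 0.4533.
Geometric mean = √(0.5733 × 0.4533) = 0.5098.
HTMT = 0.5033 / 0.5098 = 0.987.

0.987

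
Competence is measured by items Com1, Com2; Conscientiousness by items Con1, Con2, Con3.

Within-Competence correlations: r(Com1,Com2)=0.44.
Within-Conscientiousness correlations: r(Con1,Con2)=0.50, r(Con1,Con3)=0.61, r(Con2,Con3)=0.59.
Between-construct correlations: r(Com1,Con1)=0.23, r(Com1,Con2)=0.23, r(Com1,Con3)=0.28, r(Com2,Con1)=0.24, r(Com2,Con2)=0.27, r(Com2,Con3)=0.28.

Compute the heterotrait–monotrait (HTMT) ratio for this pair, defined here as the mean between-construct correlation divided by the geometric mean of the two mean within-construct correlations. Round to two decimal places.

Mean heterotrait r = 1.53/6 = 0.2550.
Mean within-Com = 0.44/1 = 0.4400; mean within-Con = 1.70/3 = 0.5667.
Geometric mean = √(0.4400 × 0.5667) = 0.4993.
HTMT = 0.2550 / 0.4993 = 0.51.

0.51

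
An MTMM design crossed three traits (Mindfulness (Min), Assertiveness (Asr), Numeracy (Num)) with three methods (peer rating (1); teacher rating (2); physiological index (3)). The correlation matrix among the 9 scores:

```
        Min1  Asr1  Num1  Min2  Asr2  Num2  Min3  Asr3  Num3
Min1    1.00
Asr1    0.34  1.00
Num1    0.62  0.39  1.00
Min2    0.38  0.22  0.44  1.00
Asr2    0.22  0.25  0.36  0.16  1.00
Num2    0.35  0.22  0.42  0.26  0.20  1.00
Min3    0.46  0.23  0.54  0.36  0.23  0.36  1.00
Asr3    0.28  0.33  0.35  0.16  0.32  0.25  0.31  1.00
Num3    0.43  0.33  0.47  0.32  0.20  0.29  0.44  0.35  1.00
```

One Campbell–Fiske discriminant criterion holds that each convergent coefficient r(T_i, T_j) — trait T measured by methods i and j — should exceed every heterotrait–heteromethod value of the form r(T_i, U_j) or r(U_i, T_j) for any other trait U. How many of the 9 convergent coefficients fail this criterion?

Convergent coefficients and their comparison sets:
Min (methods 1·2): 0.38 vs {0.22, 0.22, 0.35, 0.44} → fail.
Min (methods 1·3): 0.46 vs {0.28, 0.23, 0.43, 0.54} → fail.
Min (methods 2·3): 0.36 vs {0.16, 0.23, 0.32, 0.36} → fail.
Asr (methods 1·2): 0.25 vs {0.22, 0.22, 0.22, 0.36} → fail.
Asr (methods 1·3): 0.33 vs {0.23, 0.28, 0.33, 0.35} → fail.
Asr (methods 2·3): 0.32 vs {0.23, 0.16, 0.20, 0.25} → pass.
Num (methods 1·2): 0.42 vs {0.44, 0.35, 0.36, 0.22} → fail.
Num (methods 1·3): 0.47 vs {0.54, 0.43, 0.35, 0.33} → fail.
Num (methods 2·3): 0.29 vs {0.36, 0.32, 0.25, 0.20} → fail.
8 of 9 fail.

8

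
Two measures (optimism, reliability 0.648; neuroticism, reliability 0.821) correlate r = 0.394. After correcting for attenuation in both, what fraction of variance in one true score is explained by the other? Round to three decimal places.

Disattenuated r = 0.394 / √(0.648 × 0.821) = 0.394 / 0.7294 = 0.5402.
Shared true-score variance = 0.5402² = 0.2918 ≈ 0.292.

0.292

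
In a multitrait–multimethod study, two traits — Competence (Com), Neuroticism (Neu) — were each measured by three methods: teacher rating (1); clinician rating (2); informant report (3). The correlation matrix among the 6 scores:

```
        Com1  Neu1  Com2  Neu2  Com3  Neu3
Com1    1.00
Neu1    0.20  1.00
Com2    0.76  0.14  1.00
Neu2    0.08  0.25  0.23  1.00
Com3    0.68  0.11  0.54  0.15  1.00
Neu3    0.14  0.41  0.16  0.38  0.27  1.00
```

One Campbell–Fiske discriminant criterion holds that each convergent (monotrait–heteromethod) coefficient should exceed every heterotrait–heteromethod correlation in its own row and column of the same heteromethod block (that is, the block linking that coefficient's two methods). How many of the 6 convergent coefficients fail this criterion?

Each convergent coefficient versus the relevant comparison correlations:
Com (methods 1·2): 0.76 vs {0.08, 0.14} → pass.
Com (methods 1·3): 0.68 vs {0.14, 0.11} → pass.
Com (methods 2·3): 0.54 vs {0.16, 0.15} → pass.
Neu (methods 1·2): 0.25 vs {0.14, 0.08} → pass.
Neu (methods 1·3): 0.41 vs {0.11, 0.14} → pass.
Neu (methods 2·3): 0.38 vs {0.15, 0.16} → pass.
0 of 6 fail.

0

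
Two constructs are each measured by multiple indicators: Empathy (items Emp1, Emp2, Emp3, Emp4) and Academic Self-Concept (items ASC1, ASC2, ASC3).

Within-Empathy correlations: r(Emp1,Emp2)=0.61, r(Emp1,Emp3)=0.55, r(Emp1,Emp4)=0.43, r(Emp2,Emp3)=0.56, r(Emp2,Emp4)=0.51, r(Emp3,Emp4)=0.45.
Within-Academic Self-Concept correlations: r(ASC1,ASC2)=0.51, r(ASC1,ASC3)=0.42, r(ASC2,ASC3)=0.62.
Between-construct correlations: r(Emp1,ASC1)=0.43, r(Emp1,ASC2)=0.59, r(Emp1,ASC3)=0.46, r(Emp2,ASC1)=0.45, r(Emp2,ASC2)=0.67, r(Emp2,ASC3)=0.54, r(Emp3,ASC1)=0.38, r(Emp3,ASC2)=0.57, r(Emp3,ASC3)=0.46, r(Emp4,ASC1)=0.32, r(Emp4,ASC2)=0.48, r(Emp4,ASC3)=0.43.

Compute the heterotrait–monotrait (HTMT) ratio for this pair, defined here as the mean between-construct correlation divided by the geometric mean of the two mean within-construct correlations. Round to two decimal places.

Between-construct mean = 5.78/12 = 0.4817.
Mean within-Emp = 3.11/6 = 0.5183; mean within-ASC = 1.55/3 = 0.5167.
Geometric mean = √(0.5183 × 0.5167) = 0.5175.
HTMT = 0.4817 / 0.5175 = 0.93.

0.93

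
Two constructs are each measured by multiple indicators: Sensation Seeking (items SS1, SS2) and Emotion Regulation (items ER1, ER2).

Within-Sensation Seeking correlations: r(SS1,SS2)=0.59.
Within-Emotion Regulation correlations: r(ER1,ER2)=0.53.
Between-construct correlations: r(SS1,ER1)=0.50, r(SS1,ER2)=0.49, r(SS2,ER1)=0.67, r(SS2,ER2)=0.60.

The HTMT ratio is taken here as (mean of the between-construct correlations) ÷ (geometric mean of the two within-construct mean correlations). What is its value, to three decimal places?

Mean between = 2.26/4 = 0.5650.
Mean within-SS = 0.59/1 = 0.5900; mean within-ER = 0.53/1 = 0.5300.
Geometric mean = √(0.5900 × 0.5300) = 0.5592.
HTMT = 0.5650 / 0.5592 = 1.010.

1.010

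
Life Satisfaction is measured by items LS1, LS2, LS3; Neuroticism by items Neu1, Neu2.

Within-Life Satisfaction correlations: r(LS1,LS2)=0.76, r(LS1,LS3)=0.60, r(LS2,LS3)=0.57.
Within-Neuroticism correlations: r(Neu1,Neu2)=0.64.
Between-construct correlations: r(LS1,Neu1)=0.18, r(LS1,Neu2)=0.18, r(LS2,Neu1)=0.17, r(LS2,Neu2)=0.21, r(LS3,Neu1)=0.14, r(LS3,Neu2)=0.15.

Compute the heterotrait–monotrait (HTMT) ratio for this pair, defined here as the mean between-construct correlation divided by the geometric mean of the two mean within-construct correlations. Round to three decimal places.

Between-construct mean = 1.03/6 = 0.1717.
Mean within-LS = 1.93/3 = 0.6433; mean within-Neu = 0.64/1 = 0.6400.
Geometric mean = √(0.6433 × 0.6400) = 0.6416.
HTMT = 0.1717 / 0.6416 = 0.268.

0.268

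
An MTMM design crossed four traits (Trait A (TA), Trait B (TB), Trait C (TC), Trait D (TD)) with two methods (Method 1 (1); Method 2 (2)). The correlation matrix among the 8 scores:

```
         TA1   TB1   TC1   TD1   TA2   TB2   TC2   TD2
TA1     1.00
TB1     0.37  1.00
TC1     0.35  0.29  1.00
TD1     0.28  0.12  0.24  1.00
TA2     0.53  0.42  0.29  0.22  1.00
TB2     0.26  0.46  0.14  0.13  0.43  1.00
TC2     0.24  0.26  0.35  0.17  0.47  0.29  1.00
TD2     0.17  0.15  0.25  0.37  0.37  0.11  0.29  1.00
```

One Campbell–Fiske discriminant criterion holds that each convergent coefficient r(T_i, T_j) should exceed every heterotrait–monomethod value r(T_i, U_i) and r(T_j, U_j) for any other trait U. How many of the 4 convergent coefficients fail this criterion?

2

Convergent coefficients and their comparison sets:
TA (methods 1·2): 0.53 vs {0.37, 0.43, 0.35, 0.47, 0.28, 0.37} → pass.
TB (methods 1·2): 0.46 vs {0.37, 0.43, 0.29, 0.29, 0.12, 0.11} → pass.
TC (methods 1·2): 0.35 vs {0.35, 0.47, 0.29, 0.29, 0.24, 0.29} → fail.
TD (methods 1·2): 0.37 vs {0.28, 0.37, 0.12, 0.11, 0.24, 0.29} → fail.
2 of 4 fail.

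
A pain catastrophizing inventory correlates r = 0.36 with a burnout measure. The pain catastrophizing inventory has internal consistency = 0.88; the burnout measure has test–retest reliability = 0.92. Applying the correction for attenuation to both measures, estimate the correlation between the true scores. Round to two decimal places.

0.40

r_true = r_obs / √(r_xx · r_yy) = 0.36 / √(0.88 × 0.92) = 0.36 / √0.8096 = 0.36 / 0.8998 ≈ 0.40.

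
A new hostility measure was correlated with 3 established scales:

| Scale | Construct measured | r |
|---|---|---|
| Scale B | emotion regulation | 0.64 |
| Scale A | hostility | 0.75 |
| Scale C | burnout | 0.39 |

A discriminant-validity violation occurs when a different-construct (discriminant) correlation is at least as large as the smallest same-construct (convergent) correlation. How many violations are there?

Convergent (same construct = hostility): Scale A.
Smallest convergent = 0.75. Discriminant values: 0.64, 0.39; count ≥ 0.75 → 0.

0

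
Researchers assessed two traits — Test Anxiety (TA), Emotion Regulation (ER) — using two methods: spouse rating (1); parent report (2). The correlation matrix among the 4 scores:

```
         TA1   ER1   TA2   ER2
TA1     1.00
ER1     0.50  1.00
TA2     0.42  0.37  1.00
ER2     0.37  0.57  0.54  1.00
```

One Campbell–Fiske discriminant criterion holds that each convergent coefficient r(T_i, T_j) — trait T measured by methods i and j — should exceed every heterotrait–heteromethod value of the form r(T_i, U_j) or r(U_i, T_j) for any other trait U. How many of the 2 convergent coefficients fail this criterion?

0

Each convergent coefficient versus the relevant comparison correlations:
TA (methods 1·2): 0.42 vs {0.37, 0.37} → pass.
ER (methods 1·2): 0.57 vs {0.37, 0.37} → pass.
0 of 2 fail.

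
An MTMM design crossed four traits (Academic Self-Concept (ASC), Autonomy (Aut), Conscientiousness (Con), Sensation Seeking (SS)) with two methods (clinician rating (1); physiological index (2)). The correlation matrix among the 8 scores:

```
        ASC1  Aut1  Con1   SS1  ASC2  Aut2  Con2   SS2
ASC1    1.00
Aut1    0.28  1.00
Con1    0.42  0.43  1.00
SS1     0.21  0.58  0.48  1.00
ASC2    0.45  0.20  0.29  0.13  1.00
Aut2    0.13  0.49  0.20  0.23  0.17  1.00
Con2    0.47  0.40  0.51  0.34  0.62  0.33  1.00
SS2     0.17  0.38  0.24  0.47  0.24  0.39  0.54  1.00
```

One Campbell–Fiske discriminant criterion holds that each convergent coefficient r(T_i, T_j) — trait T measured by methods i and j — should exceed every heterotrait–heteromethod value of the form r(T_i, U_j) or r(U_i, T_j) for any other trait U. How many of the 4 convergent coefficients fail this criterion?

Checking each validity diagonal entry against its comparison values:
ASC (methods 1·2): 0.45 vs {0.13, 0.20, 0.47, 0.29, 0.17, 0.13} → fail.
Aut (methods 1·2): 0.49 vs {0.20, 0.13, 0.40, 0.20, 0.38, 0.23} → pass.
Con (methods 1·2): 0.51 vs {0.29, 0.47, 0.20, 0.40, 0.24, 0.34} → pass.
SS (methods 1·2): 0.47 vs {0.13, 0.17, 0.23, 0.38, 0.34, 0.24} → pass.
1 of 4 fail.

1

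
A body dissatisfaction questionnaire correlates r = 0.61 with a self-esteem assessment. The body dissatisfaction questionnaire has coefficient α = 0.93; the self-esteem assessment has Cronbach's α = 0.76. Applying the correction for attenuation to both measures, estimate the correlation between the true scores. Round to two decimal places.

r_true = r_obs / √(r_xx · r_yy) = 0.61 / √(0.93 × 0.76) = 0.61 / √0.7068 = 0.61 / 0.8407 ≈ 0.73.

0.73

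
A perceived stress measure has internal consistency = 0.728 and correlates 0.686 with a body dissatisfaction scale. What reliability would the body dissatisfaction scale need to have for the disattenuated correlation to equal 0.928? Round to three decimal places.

r_true = r_obs / √(r_xx · r_yy) ⇒ 0.928 = 0.686 / √(0.728 · r_yy).
√(0.728 · r_yy) = 0.686 / 0.928 = 0.7392; 0.728 · r_yy = 0.5464; r_yy = 0.5464 / 0.728 ≈ 0.751.

0.751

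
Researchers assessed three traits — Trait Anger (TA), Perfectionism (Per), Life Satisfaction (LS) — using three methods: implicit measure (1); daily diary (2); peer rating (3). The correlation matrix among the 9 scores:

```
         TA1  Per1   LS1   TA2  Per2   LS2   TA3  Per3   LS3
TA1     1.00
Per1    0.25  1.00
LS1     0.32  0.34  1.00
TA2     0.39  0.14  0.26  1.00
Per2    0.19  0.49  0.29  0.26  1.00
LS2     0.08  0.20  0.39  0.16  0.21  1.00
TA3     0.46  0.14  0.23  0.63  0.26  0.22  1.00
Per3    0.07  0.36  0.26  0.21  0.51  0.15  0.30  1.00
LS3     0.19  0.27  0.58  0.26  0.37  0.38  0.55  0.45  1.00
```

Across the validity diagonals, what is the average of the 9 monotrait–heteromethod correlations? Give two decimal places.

Convergent values: 0.39, 0.46, 0.63, 0.49, 0.36, 0.51, 0.39, 0.58, 0.38; mean = 4.19/9 = 0.47.

0.47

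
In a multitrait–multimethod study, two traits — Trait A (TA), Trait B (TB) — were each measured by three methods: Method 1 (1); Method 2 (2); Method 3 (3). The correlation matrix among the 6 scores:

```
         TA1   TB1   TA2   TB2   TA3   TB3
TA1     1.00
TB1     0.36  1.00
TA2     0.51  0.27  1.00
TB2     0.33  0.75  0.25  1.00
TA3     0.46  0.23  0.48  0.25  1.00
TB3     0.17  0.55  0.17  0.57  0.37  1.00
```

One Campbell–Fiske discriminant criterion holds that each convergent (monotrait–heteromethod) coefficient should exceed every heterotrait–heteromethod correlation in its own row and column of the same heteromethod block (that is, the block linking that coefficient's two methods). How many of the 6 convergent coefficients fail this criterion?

0

Convergent coefficients and their comparison sets:
TA (methods 1·2): 0.51 vs {0.33, 0.27} → pass.
TA (methods 1·3): 0.46 vs {0.17, 0.23} → pass.
TA (methods 2·3): 0.48 vs {0.17, 0.25} → pass.
TB (methods 1·2): 0.75 vs {0.27, 0.33} → pass.
TB (methods 1·3): 0.55 vs {0.23, 0.17} → pass.
TB (methods 2·3): 0.57 vs {0.25, 0.17} → pass.
0 of 6 fail.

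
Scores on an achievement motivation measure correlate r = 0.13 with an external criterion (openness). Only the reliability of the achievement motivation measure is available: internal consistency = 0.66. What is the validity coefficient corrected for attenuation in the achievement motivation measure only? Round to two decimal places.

Single correction: r_c = r_obs / √r_xx = 0.13 / √0.66 = 0.13 / 0.8124 ≈ 0.16.

0.16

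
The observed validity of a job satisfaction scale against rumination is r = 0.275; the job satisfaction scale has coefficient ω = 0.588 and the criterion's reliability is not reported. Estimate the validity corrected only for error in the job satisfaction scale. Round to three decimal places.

0.359

Single correction: r_c = r_obs / √r_xx = 0.275 / √0.588 = 0.275 / 0.7668 ≈ 0.359.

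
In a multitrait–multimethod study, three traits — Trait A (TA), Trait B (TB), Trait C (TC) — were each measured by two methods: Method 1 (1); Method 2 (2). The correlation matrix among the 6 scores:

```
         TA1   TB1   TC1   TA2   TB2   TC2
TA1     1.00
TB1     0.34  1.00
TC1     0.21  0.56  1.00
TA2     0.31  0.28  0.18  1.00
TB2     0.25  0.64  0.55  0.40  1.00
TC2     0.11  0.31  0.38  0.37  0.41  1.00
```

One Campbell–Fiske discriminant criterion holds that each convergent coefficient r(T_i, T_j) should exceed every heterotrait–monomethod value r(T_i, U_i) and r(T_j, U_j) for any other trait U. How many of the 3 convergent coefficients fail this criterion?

Checking each validity diagonal entry against its comparison values:
TA (methods 1·2): 0.31 vs {0.34, 0.40, 0.21, 0.37} → fail.
TB (methods 1·2): 0.64 vs {0.34, 0.40, 0.56, 0.41} → pass.
TC (methods 1·2): 0.38 vs {0.21, 0.37, 0.56, 0.41} → fail.
2 of 3 fail.

2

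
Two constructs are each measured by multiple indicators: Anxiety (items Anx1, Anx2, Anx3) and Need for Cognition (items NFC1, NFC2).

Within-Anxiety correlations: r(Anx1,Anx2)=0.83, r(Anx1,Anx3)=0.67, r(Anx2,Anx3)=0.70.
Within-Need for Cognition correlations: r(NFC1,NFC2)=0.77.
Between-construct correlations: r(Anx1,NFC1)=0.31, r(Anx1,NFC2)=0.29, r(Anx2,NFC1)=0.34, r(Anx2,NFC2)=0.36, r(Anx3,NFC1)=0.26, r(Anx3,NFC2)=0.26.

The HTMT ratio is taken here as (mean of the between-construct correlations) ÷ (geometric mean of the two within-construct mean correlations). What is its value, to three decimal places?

Between-construct mean = 1.82/6 = 0.3033.
Mean within-Anx = 2.20/3 = 0.7333; mean within-NFC = 0.77/1 = 0.7700.
Geometric mean = √(0.7333 × 0.7700) = 0.7514.
HTMT = 0.3033 / 0.7514 = 0.404.

0.404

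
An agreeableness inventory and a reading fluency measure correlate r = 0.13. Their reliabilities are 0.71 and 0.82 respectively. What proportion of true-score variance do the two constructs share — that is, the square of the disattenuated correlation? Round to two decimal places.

Disattenuated r = 0.13 / √(0.71 × 0.82) = 0.13 / 0.7630 = 0.1704.
Shared true-score variance = 0.1704² = 0.0290 ≈ 0.03.

0.03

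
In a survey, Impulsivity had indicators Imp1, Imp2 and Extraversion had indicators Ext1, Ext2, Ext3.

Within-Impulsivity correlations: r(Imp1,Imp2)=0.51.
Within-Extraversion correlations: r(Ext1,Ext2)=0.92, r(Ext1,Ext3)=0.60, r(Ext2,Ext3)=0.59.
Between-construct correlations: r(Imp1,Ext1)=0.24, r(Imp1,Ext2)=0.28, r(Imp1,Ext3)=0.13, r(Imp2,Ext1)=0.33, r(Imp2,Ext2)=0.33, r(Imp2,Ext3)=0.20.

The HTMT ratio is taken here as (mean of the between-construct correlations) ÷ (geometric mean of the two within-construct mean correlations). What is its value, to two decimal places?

0.42

Mean between = 1.51/6 = 0.2517.
Mean within-Imp = 0.51/1 = 0.5100; mean within-Ext = 2.11/3 = 0.7033.
Geometric mean = √(0.5100 × 0.7033) = 0.5989.
HTMT = 0.2517 / 0.5989 = 0.42.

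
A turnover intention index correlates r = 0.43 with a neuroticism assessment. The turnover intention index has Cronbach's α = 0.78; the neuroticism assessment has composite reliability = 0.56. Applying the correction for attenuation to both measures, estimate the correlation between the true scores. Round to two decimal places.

r_true = r_obs / √(r_xx · r_yy) = 0.43 / √(0.78 × 0.56) = 0.43 / √0.4368 = 0.43 / 0.6609 ≈ 0.65.

0.65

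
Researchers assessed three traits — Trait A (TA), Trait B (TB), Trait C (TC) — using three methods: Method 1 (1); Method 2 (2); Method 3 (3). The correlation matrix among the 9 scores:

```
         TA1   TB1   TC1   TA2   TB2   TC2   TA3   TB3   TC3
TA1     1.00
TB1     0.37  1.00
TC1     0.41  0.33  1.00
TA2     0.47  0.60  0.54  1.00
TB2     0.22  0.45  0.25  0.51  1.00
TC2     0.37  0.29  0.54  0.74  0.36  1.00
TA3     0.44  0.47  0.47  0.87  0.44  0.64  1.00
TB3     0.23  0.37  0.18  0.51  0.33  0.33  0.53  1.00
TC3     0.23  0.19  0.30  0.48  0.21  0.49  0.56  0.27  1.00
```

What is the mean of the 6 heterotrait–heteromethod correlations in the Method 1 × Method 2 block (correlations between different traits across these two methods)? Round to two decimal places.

HTHM values (method 1 × method 2): 0.22, 0.37, 0.60, 0.29, 0.54, 0.25; mean = 2.27/6 = 0.38.

0.38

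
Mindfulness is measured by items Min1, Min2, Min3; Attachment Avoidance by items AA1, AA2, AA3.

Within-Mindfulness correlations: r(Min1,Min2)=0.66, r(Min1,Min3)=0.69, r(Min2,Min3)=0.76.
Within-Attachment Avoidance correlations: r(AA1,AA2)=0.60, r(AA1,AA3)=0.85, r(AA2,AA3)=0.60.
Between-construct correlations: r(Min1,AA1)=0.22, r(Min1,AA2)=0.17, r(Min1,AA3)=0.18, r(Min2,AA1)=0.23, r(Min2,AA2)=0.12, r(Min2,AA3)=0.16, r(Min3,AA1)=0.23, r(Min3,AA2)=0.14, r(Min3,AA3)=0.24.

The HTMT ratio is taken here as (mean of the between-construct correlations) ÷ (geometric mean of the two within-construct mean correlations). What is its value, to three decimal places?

0.271

Between-construct mean = 1.69/9 = 0.1878.
Mean within-Min = 2.11/3 = 0.7033; mean within-AA = 2.05/3 = 0.6833.
Geometric mean = √(0.7033 × 0.6833) = 0.6932.
HTMT = 0.1878 / 0.6932 = 0.271.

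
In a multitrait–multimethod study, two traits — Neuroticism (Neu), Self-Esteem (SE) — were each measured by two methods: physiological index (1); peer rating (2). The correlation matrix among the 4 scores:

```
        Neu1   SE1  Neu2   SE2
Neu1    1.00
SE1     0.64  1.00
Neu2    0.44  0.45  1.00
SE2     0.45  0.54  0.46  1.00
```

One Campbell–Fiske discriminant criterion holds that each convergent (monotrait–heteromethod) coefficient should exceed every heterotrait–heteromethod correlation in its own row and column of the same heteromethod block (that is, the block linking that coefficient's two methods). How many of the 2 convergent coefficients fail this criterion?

Each convergent coefficient versus the relevant comparison correlations:
Neu (methods 1·2): 0.44 vs {0.45, 0.45} → fail.
SE (methods 1·2): 0.54 vs {0.45, 0.45} → pass.
1 of 2 fail.

1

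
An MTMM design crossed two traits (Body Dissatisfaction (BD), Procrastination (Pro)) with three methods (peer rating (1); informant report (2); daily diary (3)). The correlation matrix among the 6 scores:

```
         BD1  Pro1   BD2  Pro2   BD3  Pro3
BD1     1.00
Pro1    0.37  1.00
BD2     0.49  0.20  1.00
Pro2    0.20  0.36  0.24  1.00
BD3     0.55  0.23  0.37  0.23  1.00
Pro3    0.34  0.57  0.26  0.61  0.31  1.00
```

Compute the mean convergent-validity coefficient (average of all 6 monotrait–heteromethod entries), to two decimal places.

Convergent values: 0.49, 0.55, 0.37, 0.36, 0.57, 0.61; mean = 2.95/6 = 0.49.

0.49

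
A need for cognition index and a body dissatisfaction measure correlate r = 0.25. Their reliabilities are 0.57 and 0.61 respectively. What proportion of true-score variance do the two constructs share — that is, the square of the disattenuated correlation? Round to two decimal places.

Disattenuated r = 0.25 / √(0.57 × 0.61) = 0.25 / 0.5897 = 0.4239.
Shared true-score variance = 0.4239² = 0.1797 ≈ 0.18.

0.18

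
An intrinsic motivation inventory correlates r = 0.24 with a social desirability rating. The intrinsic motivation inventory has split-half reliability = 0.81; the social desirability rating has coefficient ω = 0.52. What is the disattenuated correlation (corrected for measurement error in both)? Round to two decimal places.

r_true = r_obs / √(r_xx · r_yy) = 0.24 / √(0.81 × 0.52) = 0.24 / √0.4212 = 0.24 / 0.6490 ≈ 0.37.

0.37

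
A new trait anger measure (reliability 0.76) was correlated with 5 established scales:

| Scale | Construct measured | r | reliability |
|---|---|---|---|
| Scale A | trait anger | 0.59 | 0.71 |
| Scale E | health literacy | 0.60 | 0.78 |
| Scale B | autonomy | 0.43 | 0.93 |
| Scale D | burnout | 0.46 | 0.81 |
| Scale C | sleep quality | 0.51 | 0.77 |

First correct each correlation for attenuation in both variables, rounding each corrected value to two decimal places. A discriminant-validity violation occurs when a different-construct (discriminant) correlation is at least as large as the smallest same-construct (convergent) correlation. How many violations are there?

Disattenuated r (r / √(r_scale · r_new)):
  Scale A (conv): 0.59 / √(0.71·0.76) = 0.80
  Scale E (disc): 0.60 / √(0.78·0.76) = 0.78
  Scale B (disc): 0.43 / √(0.93·0.76) = 0.51
  Scale D (disc): 0.46 / √(0.81·0.76) = 0.59
  Scale C (disc): 0.51 / √(0.77·0.76) = 0.67
Smallest convergent = 0.80. Discriminant values: 0.78, 0.51, 0.59, 0.67; count ≥ 0.80 → 0.

0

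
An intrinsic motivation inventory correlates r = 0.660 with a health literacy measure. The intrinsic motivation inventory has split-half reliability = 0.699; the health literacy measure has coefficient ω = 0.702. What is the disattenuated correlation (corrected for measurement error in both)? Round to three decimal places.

0.942

r_true = r_obs / √(r_xx · r_yy) = 0.660 / √(0.699 × 0.702) = 0.660 / √0.490698 = 0.660 / 0.7005 ≈ 0.942.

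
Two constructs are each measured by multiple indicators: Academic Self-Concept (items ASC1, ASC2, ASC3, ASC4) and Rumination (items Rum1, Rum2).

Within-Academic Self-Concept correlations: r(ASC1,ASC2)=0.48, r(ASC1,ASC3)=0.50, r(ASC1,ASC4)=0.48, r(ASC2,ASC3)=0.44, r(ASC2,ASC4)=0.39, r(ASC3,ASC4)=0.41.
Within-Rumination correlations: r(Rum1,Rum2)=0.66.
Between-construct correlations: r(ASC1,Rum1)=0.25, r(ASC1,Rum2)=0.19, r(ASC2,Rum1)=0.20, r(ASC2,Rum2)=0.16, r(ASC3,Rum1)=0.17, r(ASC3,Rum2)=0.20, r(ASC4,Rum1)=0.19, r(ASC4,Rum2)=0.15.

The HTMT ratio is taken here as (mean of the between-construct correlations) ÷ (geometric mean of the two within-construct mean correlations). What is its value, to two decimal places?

0.35

Mean heterotrait r = 1.51/8 = 0.1888.
Mean within-ASC = 2.70/6 = 0.4500; mean within-Rum = 0.66/1 = 0.6600.
Geometric mean = √(0.4500 × 0.6600) = 0.5450.
HTMT = 0.1888 / 0.5450 = 0.35.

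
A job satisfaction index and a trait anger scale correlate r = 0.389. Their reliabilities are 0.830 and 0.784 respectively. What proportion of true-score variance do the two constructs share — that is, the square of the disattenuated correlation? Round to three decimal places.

Disattenuated r = 0.389 / √(0.830 × 0.784) = 0.389 / 0.8067 = 0.4822.
Shared true-score variance = 0.4822² = 0.2325 ≈ 0.233.

0.233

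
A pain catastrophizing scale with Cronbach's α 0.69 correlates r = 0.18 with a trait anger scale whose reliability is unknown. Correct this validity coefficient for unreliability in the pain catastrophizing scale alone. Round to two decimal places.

Single correction: r_c = r_obs / √r_xx = 0.18 / √0.69 = 0.18 / 0.8307 ≈ 0.22.

0.22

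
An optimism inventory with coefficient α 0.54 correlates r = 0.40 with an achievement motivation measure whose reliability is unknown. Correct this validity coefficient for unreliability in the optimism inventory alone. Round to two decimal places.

Single correction: r_c = r_obs / √r_xx = 0.40 / √0.54 = 0.40 / 0.7348 ≈ 0.54.

0.54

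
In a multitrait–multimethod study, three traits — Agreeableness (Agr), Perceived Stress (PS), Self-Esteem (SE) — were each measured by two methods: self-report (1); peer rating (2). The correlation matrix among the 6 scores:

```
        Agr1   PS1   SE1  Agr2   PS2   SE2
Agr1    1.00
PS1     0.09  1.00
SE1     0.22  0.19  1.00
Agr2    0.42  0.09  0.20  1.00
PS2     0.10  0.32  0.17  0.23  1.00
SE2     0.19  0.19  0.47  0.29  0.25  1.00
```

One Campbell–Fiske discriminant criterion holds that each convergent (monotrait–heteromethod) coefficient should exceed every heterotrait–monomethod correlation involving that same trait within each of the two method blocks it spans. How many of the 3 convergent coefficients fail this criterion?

0

Convergent coefficients and their comparison sets:
Agr (methods 1·2): 0.42 vs {0.09, 0.23, 0.22, 0.29} → pass.
PS (methods 1·2): 0.32 vs {0.09, 0.23, 0.19, 0.25} → pass.
SE (methods 1·2): 0.47 vs {0.22, 0.29, 0.19, 0.25} → pass.
0 of 3 fail.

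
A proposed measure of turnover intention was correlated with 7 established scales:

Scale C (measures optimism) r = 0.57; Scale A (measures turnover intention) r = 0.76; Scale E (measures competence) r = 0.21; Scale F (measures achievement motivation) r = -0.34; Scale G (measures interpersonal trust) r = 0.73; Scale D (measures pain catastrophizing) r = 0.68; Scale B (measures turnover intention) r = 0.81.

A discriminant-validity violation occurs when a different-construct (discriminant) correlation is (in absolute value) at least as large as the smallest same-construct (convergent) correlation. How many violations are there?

Convergent (same construct = turnover intention): Scale A, Scale B.
Smallest convergent = 0.76. Discriminant |r|: 0.57, 0.21, 0.34, 0.73, 0.68; count ≥ 0.76 → 0.

0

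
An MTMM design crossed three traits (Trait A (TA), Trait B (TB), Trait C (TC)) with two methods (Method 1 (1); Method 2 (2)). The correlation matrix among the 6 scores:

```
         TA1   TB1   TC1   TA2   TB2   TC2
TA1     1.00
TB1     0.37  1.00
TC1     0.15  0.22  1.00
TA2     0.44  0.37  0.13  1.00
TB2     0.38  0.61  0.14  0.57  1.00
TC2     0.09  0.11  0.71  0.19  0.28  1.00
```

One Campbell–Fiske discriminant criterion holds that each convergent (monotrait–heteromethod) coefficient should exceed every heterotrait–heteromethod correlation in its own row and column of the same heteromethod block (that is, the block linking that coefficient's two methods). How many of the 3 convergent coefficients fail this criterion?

0

Each convergent coefficient versus the relevant comparison correlations:
TA (methods 1·2): 0.44 vs {0.38, 0.37, 0.09, 0.13} → pass.
TB (methods 1·2): 0.61 vs {0.37, 0.38, 0.11, 0.14} → pass.
TC (methods 1·2): 0.71 vs {0.13, 0.09, 0.14, 0.11} → pass.
0 of 3 fail.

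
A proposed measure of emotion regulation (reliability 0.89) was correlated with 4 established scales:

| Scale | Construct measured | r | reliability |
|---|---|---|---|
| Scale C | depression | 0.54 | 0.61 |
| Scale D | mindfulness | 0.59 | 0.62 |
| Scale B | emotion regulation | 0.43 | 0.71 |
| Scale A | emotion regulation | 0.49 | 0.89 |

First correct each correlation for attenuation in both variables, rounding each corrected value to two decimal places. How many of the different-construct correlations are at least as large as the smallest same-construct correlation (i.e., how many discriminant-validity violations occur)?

Disattenuated r (r / √(r_scale · r_new)):
  Scale C (disc): 0.54 / √(0.61·0.89) = 0.73
  Scale D (disc): 0.59 / √(0.62·0.89) = 0.79
  Scale B (conv): 0.43 / √(0.71·0.89) = 0.54
  Scale A (conv): 0.49 / √(0.89·0.89) = 0.55
Smallest convergent = 0.54. Discriminant values: 0.73, 0.79; count ≥ 0.54 → 2.

2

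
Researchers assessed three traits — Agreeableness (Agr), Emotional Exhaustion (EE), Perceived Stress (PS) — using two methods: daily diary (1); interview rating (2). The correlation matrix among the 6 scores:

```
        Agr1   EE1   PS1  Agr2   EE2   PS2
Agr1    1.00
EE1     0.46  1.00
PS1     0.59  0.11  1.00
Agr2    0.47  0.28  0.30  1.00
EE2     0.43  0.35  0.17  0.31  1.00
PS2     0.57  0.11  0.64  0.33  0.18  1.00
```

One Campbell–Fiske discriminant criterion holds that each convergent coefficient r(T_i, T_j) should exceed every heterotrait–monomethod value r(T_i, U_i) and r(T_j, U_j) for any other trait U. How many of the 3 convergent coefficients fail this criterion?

2

Each convergent coefficient versus the relevant comparison correlations:
Agr (methods 1·2): 0.47 vs {0.46, 0.31, 0.59, 0.33} → fail.
EE (methods 1·2): 0.35 vs {0.46, 0.31, 0.11, 0.18} → fail.
PS (methods 1·2): 0.64 vs {0.59, 0.33, 0.11, 0.18} → pass.
2 of 3 fail.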